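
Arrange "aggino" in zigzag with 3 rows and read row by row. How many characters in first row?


Zigzag "aggino" into 3 rows:
Placing characters:
  'a' => row 0
  'g' => row 1
  'g' => row 2
  'i' => row 1
  'n' => row 0
  'o' => row 1
Rows:
  Row 0: "an"
  Row 1: "gio"
  Row 2: "g"
First row length: 2

2


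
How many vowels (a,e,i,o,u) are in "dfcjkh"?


Input: dfcjkh
Checking each character:
  'd' at position 0: consonant
  'f' at position 1: consonant
  'c' at position 2: consonant
  'j' at position 3: consonant
  'k' at position 4: consonant
  'h' at position 5: consonant
Total vowels: 0

0


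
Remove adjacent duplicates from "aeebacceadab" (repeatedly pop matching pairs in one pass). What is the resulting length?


Input: aeebacceadab
Stack-based adjacent duplicate removal:
  Read 'a': push. Stack: a
  Read 'e': push. Stack: ae
  Read 'e': matches stack top 'e' => pop. Stack: a
  Read 'b': push. Stack: ab
  Read 'a': push. Stack: aba
  Read 'c': push. Stack: abac
  Read 'c': matches stack top 'c' => pop. Stack: aba
  Read 'e': push. Stack: abae
  Read 'a': push. Stack: abaea
  Read 'd': push. Stack: abaead
  Read 'a': push. Stack: abaeada
  Read 'b': push. Stack: abaeadab
Final stack: "abaeadab" (length 8)

8


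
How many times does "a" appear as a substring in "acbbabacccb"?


Searching for "a" in "acbbabacccb"
Scanning each position:
  Position 0: "a" => MATCH
  Position 1: "c" => no
  Position 2: "b" => no
  Position 3: "b" => no
  Position 4: "a" => MATCH
  Position 5: "b" => no
  Position 6: "a" => MATCH
  Position 7: "c" => no
  Position 8: "c" => no
  Position 9: "c" => no
  Position 10: "b" => no
Total occurrences: 3

3


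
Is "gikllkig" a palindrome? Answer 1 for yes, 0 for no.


Input: gikllkig
Reversed: gikllkig
  Compare pos 0 ('g') with pos 7 ('g'): match
  Compare pos 1 ('i') with pos 6 ('i'): match
  Compare pos 2 ('k') with pos 5 ('k'): match
  Compare pos 3 ('l') with pos 4 ('l'): match
Result: palindrome

1


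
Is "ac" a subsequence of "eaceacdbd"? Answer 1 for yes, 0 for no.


Check if "ac" is a subsequence of "eaceacdbd"
Greedy scan:
  Position 0 ('e'): no match needed
  Position 1 ('a'): matches sub[0] = 'a'
  Position 2 ('c'): matches sub[1] = 'c'
  Position 3 ('e'): no match needed
  Position 4 ('a'): no match needed
  Position 5 ('c'): no match needed
  Position 6 ('d'): no match needed
  Position 7 ('b'): no match needed
  Position 8 ('d'): no match needed
All 2 characters matched => is a subsequence

1


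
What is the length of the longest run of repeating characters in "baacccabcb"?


Input: "baacccabcb"
Scanning for longest run:
  Position 1 ('a'): new char, reset run to 1
  Position 2 ('a'): continues run of 'a', length=2
  Position 3 ('c'): new char, reset run to 1
  Position 4 ('c'): continues run of 'c', length=2
  Position 5 ('c'): continues run of 'c', length=3
  Position 6 ('a'): new char, reset run to 1
  Position 7 ('b'): new char, reset run to 1
  Position 8 ('c'): new char, reset run to 1
  Position 9 ('b'): new char, reset run to 1
Longest run: 'c' with length 3

3


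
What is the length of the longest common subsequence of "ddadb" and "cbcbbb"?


LCS of "ddadb" and "cbcbbb"
DP table:
           c    b    c    b    b    b
      0    0    0    0    0    0    0
  d   0    0    0    0    0    0    0
  d   0    0    0    0    0    0    0
  a   0    0    0    0    0    0    0
  d   0    0    0    0    0    0    0
  b   0    0    1    1    1    1    1
LCS length = dp[5][6] = 1

1


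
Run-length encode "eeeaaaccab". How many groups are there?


Input: eeeaaaccab
Scanning for consecutive runs:
  Group 1: 'e' x 3 (positions 0-2)
  Group 2: 'a' x 3 (positions 3-5)
  Group 3: 'c' x 2 (positions 6-7)
  Group 4: 'a' x 1 (positions 8-8)
  Group 5: 'b' x 1 (positions 9-9)
Total groups: 5

5


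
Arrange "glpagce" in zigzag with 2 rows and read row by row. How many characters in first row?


Zigzag "glpagce" into 2 rows:
Placing characters:
  'g' => row 0
  'l' => row 1
  'p' => row 0
  'a' => row 1
  'g' => row 0
  'c' => row 1
  'e' => row 0
Rows:
  Row 0: "gpge"
  Row 1: "lac"
First row length: 4

4


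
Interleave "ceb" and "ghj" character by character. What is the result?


Interleaving "ceb" and "ghj":
  Position 0: 'c' from first, 'g' from second => "cg"
  Position 1: 'e' from first, 'h' from second => "eh"
  Position 2: 'b' from first, 'j' from second => "bj"
Result: cgehbj

cgehbj


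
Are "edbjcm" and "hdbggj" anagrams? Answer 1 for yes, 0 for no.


Strings: "edbjcm", "hdbggj"
Sorted first:  bcdejm
Sorted second: bdgghj
Differ at position 1: 'c' vs 'd' => not anagrams

0


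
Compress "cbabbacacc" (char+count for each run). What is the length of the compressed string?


Input: cbabbacacc
Runs:
  'c' x 1 => "c1"
  'b' x 1 => "b1"
  'a' x 1 => "a1"
  'b' x 2 => "b2"
  'a' x 1 => "a1"
  'c' x 1 => "c1"
  'a' x 1 => "a1"
  'c' x 2 => "c2"
Compressed: "c1b1a1b2a1c1a1c2"
Compressed length: 16

16


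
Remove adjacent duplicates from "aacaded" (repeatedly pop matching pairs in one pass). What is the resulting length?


Input: aacaded
Stack-based adjacent duplicate removal:
  Read 'a': push. Stack: a
  Read 'a': matches stack top 'a' => pop. Stack: (empty)
  Read 'c': push. Stack: c
  Read 'a': push. Stack: ca
  Read 'd': push. Stack: cad
  Read 'e': push. Stack: cade
  Read 'd': push. Stack: caded
Final stack: "caded" (length 5)

5


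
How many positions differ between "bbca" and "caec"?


Comparing "bbca" and "caec" position by position:
  Position 0: 'b' vs 'c' => DIFFER
  Position 1: 'b' vs 'a' => DIFFER
  Position 2: 'c' vs 'e' => DIFFER
  Position 3: 'a' vs 'c' => DIFFER
Positions that differ: 4

4


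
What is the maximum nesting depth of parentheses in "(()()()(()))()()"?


Input: "(()()()(()))()()"
Tracking depth:
  Position 0 '(': depth becomes 1
  Position 1 '(': depth becomes 2
  Position 2 ')': depth becomes 1
  Position 3 '(': depth becomes 2
  Position 4 ')': depth becomes 1
  Position 5 '(': depth becomes 2
  Position 6 ')': depth becomes 1
  Position 7 '(': depth becomes 2
  Position 8 '(': depth becomes 3
  Position 9 ')': depth becomes 2
  Position 10 ')': depth becomes 1
  Position 11 ')': depth becomes 0
  Position 12 '(': depth becomes 1
  Position 13 ')': depth becomes 0
  Position 14 '(': depth becomes 1
  Position 15 ')': depth becomes 0
Maximum depth reached: 3

3


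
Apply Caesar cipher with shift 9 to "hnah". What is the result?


Caesar cipher: shift "hnah" by 9
  'h' (pos 7) + 9 = pos 16 = 'q'
  'n' (pos 13) + 9 = pos 22 = 'w'
  'a' (pos 0) + 9 = pos 9 = 'j'
  'h' (pos 7) + 9 = pos 16 = 'q'
Result: qwjq

qwjq


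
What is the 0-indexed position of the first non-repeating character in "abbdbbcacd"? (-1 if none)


Input: abbdbbcacd
Character frequencies:
  'a': 2
  'b': 4
  'c': 2
  'd': 2
Scanning left to right for freq == 1:
  Position 0 ('a'): freq=2, skip
  Position 1 ('b'): freq=4, skip
  Position 2 ('b'): freq=4, skip
  Position 3 ('d'): freq=2, skip
  Position 4 ('b'): freq=4, skip
  Position 5 ('b'): freq=4, skip
  Position 6 ('c'): freq=2, skip
  Position 7 ('a'): freq=2, skip
  Position 8 ('c'): freq=2, skip
  Position 9 ('d'): freq=2, skip
  No unique character found => answer = -1

-1


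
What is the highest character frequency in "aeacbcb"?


Input: aeacbcb
Character counts:
  'a': 2
  'b': 2
  'c': 2
  'e': 1
Maximum frequency: 2

2


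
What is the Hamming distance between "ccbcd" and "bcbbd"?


Comparing "ccbcd" and "bcbbd" position by position:
  Position 0: 'c' vs 'b' => differ
  Position 1: 'c' vs 'c' => same
  Position 2: 'b' vs 'b' => same
  Position 3: 'c' vs 'b' => differ
  Position 4: 'd' vs 'd' => same
Total differences (Hamming distance): 2

2


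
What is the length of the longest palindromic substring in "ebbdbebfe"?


Input: "ebbdbebfe"
Checking substrings for palindromes:
  [2:5] "bdb" (len 3) => palindrome
  [4:7] "beb" (len 3) => palindrome
  [1:3] "bb" (len 2) => palindrome
Longest palindromic substring: "bdb" with length 3

3


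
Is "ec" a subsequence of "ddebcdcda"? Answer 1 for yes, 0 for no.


Check if "ec" is a subsequence of "ddebcdcda"
Greedy scan:
  Position 0 ('d'): no match needed
  Position 1 ('d'): no match needed
  Position 2 ('e'): matches sub[0] = 'e'
  Position 3 ('b'): no match needed
  Position 4 ('c'): matches sub[1] = 'c'
  Position 5 ('d'): no match needed
  Position 6 ('c'): no match needed
  Position 7 ('d'): no match needed
  Position 8 ('a'): no match needed
All 2 characters matched => is a subsequence

1


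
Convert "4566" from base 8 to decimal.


Input: "4566" in base 8
Positional expansion:
  Digit '4' (value 4) x 8^3 = 2048
  Digit '5' (value 5) x 8^2 = 320
  Digit '6' (value 6) x 8^1 = 48
  Digit '6' (value 6) x 8^0 = 6
Sum = 2422

2422


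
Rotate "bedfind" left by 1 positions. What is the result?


Input: "bedfind", rotate left by 1
First 1 characters: "b"
Remaining characters: "edfind"
Concatenate remaining + first: "edfind" + "b" = "edfindb"

edfindb


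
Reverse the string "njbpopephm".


Input: njbpopephm
Reading characters right to left:
  Position 9: 'm'
  Position 8: 'h'
  Position 7: 'p'
  Position 6: 'e'
  Position 5: 'p'
  Position 4: 'o'
  Position 3: 'p'
  Position 2: 'b'
  Position 1: 'j'
  Position 0: 'n'
Reversed: mhpepopbjn

mhpepopbjn


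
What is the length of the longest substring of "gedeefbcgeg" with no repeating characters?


Input: "gedeefbcgeg"
Sliding window (track last position of each char):
  Position 0 ('g'): window [0,0] length 1 -- new best
  Position 1 ('e'): window [0,1] length 2 -- new best
  Position 2 ('d'): window [0,2] length 3 -- new best
  Position 3 ('e'): repeat (last at 1), move window start to 2
  Position 3 ('e'): window [2,3] length 2
  Position 4 ('e'): repeat (last at 3), move window start to 4
  Position 4 ('e'): window [4,4] length 1
  Position 5 ('f'): window [4,5] length 2
  Position 6 ('b'): window [4,6] length 3
  Position 7 ('c'): window [4,7] length 4 -- new best
  Position 8 ('g'): window [4,8] length 5 -- new best
  Position 9 ('e'): repeat (last at 4), move window start to 5
  Position 9 ('e'): window [5,9] length 5
  Position 10 ('g'): repeat (last at 8), move window start to 9
  Position 10 ('g'): window [9,10] length 2
Longest substring with no repeats: "efbcg" with length 5

5


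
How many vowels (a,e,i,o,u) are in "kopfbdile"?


Input: kopfbdile
Checking each character:
  'k' at position 0: consonant
  'o' at position 1: vowel (running total: 1)
  'p' at position 2: consonant
  'f' at position 3: consonant
  'b' at position 4: consonant
  'd' at position 5: consonant
  'i' at position 6: vowel (running total: 2)
  'l' at position 7: consonant
  'e' at position 8: vowel (running total: 3)
Total vowels: 3

3


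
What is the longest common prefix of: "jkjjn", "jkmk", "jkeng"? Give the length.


Words: jkjjn, jkmk, jkeng
  Position 0: all 'j' => match
  Position 1: all 'k' => match
  Position 2: ('j', 'm', 'e') => mismatch, stop
LCP = "jk" (length 2)

2


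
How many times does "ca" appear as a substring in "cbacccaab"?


Searching for "ca" in "cbacccaab"
Scanning each position:
  Position 0: "cb" => no
  Position 1: "ba" => no
  Position 2: "ac" => no
  Position 3: "cc" => no
  Position 4: "cc" => no
  Position 5: "ca" => MATCH
  Position 6: "aa" => no
  Position 7: "ab" => no
Total occurrences: 1

1


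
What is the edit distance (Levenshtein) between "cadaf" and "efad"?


Computing edit distance: "cadaf" -> "efad"
DP table:
           e    f    a    d
      0    1    2    3    4
  c   1    1    2    3    4
  a   2    2    2    2    3
  d   3    3    3    3    2
  a   4    4    4    3    3
  f   5    5    4    4    4
Edit distance = dp[5][4] = 4

4


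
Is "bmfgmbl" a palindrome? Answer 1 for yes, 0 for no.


Input: bmfgmbl
Reversed: lbmgfmb
  Compare pos 0 ('b') with pos 6 ('l'): MISMATCH
  Compare pos 1 ('m') with pos 5 ('b'): MISMATCH
  Compare pos 2 ('f') with pos 4 ('m'): MISMATCH
Result: not a palindrome

0


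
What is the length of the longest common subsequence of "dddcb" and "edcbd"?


LCS of "dddcb" and "edcbd"
DP table:
           e    d    c    b    d
      0    0    0    0    0    0
  d   0    0    1    1    1    1
  d   0    0    1    1    1    2
  d   0    0    1    1    1    2
  c   0    0    1    2    2    2
  b   0    0    1    2    3    3
LCS length = dp[5][5] = 3

3


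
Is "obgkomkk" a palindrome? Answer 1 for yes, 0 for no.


Input: obgkomkk
Reversed: kkmokgbo
  Compare pos 0 ('o') with pos 7 ('k'): MISMATCH
  Compare pos 1 ('b') with pos 6 ('k'): MISMATCH
  Compare pos 2 ('g') with pos 5 ('m'): MISMATCH
  Compare pos 3 ('k') with pos 4 ('o'): MISMATCH
Result: not a palindrome

0


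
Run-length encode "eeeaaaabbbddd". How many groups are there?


Input: eeeaaaabbbddd
Scanning for consecutive runs:
  Group 1: 'e' x 3 (positions 0-2)
  Group 2: 'a' x 4 (positions 3-6)
  Group 3: 'b' x 3 (positions 7-9)
  Group 4: 'd' x 3 (positions 10-12)
Total groups: 4

4


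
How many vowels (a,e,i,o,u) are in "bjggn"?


Input: bjggn
Checking each character:
  'b' at position 0: consonant
  'j' at position 1: consonant
  'g' at position 2: consonant
  'g' at position 3: consonant
  'n' at position 4: consonant
Total vowels: 0

0


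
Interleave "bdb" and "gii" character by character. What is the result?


Interleaving "bdb" and "gii":
  Position 0: 'b' from first, 'g' from second => "bg"
  Position 1: 'd' from first, 'i' from second => "di"
  Position 2: 'b' from first, 'i' from second => "bi"
Result: bgdibi

bgdibi


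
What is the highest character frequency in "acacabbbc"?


Input: acacabbbc
Character counts:
  'a': 3
  'b': 3
  'c': 3
Maximum frequency: 3

3


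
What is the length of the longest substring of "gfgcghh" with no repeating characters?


Input: "gfgcghh"
Sliding window (track last position of each char):
  Position 0 ('g'): window [0,0] length 1 -- new best
  Position 1 ('f'): window [0,1] length 2 -- new best
  Position 2 ('g'): repeat (last at 0), move window start to 1
  Position 2 ('g'): window [1,2] length 2
  Position 3 ('c'): window [1,3] length 3 -- new best
  Position 4 ('g'): repeat (last at 2), move window start to 3
  Position 4 ('g'): window [3,4] length 2
  Position 5 ('h'): window [3,5] length 3
  Position 6 ('h'): repeat (last at 5), move window start to 6
  Position 6 ('h'): window [6,6] length 1
Longest substring with no repeats: "fgc" with length 3

3


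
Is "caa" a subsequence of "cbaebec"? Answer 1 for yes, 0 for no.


Check if "caa" is a subsequence of "cbaebec"
Greedy scan:
  Position 0 ('c'): matches sub[0] = 'c'
  Position 1 ('b'): no match needed
  Position 2 ('a'): matches sub[1] = 'a'
  Position 3 ('e'): no match needed
  Position 4 ('b'): no match needed
  Position 5 ('e'): no match needed
  Position 6 ('c'): no match needed
Only matched 2/3 characters => not a subsequence

0


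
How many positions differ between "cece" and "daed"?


Comparing "cece" and "daed" position by position:
  Position 0: 'c' vs 'd' => DIFFER
  Position 1: 'e' vs 'a' => DIFFER
  Position 2: 'c' vs 'e' => DIFFER
  Position 3: 'e' vs 'd' => DIFFER
Positions that differ: 4

4


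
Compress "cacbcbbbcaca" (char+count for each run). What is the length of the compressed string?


Input: cacbcbbbcaca
Runs:
  'c' x 1 => "c1"
  'a' x 1 => "a1"
  'c' x 1 => "c1"
  'b' x 1 => "b1"
  'c' x 1 => "c1"
  'b' x 3 => "b3"
  'c' x 1 => "c1"
  'a' x 1 => "a1"
  'c' x 1 => "c1"
  'a' x 1 => "a1"
Compressed: "c1a1c1b1c1b3c1a1c1a1"
Compressed length: 20

20


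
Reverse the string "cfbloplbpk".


Input: cfbloplbpk
Reading characters right to left:
  Position 9: 'k'
  Position 8: 'p'
  Position 7: 'b'
  Position 6: 'l'
  Position 5: 'p'
  Position 4: 'o'
  Position 3: 'l'
  Position 2: 'b'
  Position 1: 'f'
  Position 0: 'c'
Reversed: kpblpolbfc

kpblpolbfc


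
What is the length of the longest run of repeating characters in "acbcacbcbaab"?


Input: "acbcacbcbaab"
Scanning for longest run:
  Position 1 ('c'): new char, reset run to 1
  Position 2 ('b'): new char, reset run to 1
  Position 3 ('c'): new char, reset run to 1
  Position 4 ('a'): new char, reset run to 1
  Position 5 ('c'): new char, reset run to 1
  Position 6 ('b'): new char, reset run to 1
  Position 7 ('c'): new char, reset run to 1
  Position 8 ('b'): new char, reset run to 1
  Position 9 ('a'): new char, reset run to 1
  Position 10 ('a'): continues run of 'a', length=2
  Position 11 ('b'): new char, reset run to 1
Longest run: 'a' with length 2

2


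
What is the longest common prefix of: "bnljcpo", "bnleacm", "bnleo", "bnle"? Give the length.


Words: bnljcpo, bnleacm, bnleo, bnle
  Position 0: all 'b' => match
  Position 1: all 'n' => match
  Position 2: all 'l' => match
  Position 3: ('j', 'e', 'e', 'e') => mismatch, stop
LCP = "bnl" (length 3)

3


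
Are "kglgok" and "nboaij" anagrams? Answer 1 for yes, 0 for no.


Strings: "kglgok", "nboaij"
Sorted first:  ggkklo
Sorted second: abijno
Differ at position 0: 'g' vs 'a' => not anagrams

0


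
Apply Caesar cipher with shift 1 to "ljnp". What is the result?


Caesar cipher: shift "ljnp" by 1
  'l' (pos 11) + 1 = pos 12 = 'm'
  'j' (pos 9) + 1 = pos 10 = 'k'
  'n' (pos 13) + 1 = pos 14 = 'o'
  'p' (pos 15) + 1 = pos 16 = 'q'
Result: mkoq

mkoq


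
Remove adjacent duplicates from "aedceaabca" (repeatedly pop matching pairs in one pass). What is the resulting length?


Input: aedceaabca
Stack-based adjacent duplicate removal:
  Read 'a': push. Stack: a
  Read 'e': push. Stack: ae
  Read 'd': push. Stack: aed
  Read 'c': push. Stack: aedc
  Read 'e': push. Stack: aedce
  Read 'a': push. Stack: aedcea
  Read 'a': matches stack top 'a' => pop. Stack: aedce
  Read 'b': push. Stack: aedceb
  Read 'c': push. Stack: aedcebc
  Read 'a': push. Stack: aedcebca
Final stack: "aedcebca" (length 8)

8


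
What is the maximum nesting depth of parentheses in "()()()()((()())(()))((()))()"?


Input: "()()()()((()())(()))((()))()"
Tracking depth:
  Position 0 '(': depth becomes 1
  Position 1 ')': depth becomes 0
  Position 2 '(': depth becomes 1
  Position 3 ')': depth becomes 0
  Position 4 '(': depth becomes 1
  Position 5 ')': depth becomes 0
  Position 6 '(': depth becomes 1
  Position 7 ')': depth becomes 0
  Position 8 '(': depth becomes 1
  Position 9 '(': depth becomes 2
  Position 10 '(': depth becomes 3
  Position 11 ')': depth becomes 2
  Position 12 '(': depth becomes 3
  Position 13 ')': depth becomes 2
  Position 14 ')': depth becomes 1
  Position 15 '(': depth becomes 2
  Position 16 '(': depth becomes 3
  Position 17 ')': depth becomes 2
  Position 18 ')': depth becomes 1
  Position 19 ')': depth becomes 0
  Position 20 '(': depth becomes 1
  Position 21 '(': depth becomes 2
  Position 22 '(': depth becomes 3
  Position 23 ')': depth becomes 2
  Position 24 ')': depth becomes 1
  Position 25 ')': depth becomes 0
  Position 26 '(': depth becomes 1
  Position 27 ')': depth becomes 0
Maximum depth reached: 3

3


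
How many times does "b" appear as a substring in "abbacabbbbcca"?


Searching for "b" in "abbacabbbbcca"
Scanning each position:
  Position 0: "a" => no
  Position 1: "b" => MATCH
  Position 2: "b" => MATCH
  Position 3: "a" => no
  Position 4: "c" => no
  Position 5: "a" => no
  Position 6: "b" => MATCH
  Position 7: "b" => MATCH
  Position 8: "b" => MATCH
  Position 9: "b" => MATCH
  Position 10: "c" => no
  Position 11: "c" => no
  Position 12: "a" => no
Total occurrences: 6

6


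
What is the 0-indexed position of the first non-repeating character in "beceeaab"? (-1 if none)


Input: beceeaab
Character frequencies:
  'a': 2
  'b': 2
  'c': 1
  'e': 3
Scanning left to right for freq == 1:
  Position 0 ('b'): freq=2, skip
  Position 1 ('e'): freq=3, skip
  Position 2 ('c'): unique! => answer = 2

2


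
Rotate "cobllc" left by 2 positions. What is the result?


Input: "cobllc", rotate left by 2
First 2 characters: "co"
Remaining characters: "bllc"
Concatenate remaining + first: "bllc" + "co" = "bllcco"

bllcco


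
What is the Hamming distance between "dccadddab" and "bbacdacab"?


Comparing "dccadddab" and "bbacdacab" position by position:
  Position 0: 'd' vs 'b' => differ
  Position 1: 'c' vs 'b' => differ
  Position 2: 'c' vs 'a' => differ
  Position 3: 'a' vs 'c' => differ
  Position 4: 'd' vs 'd' => same
  Position 5: 'd' vs 'a' => differ
  Position 6: 'd' vs 'c' => differ
  Position 7: 'a' vs 'a' => same
  Position 8: 'b' vs 'b' => same
Total differences (Hamming distance): 6

6


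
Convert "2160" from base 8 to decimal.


Input: "2160" in base 8
Positional expansion:
  Digit '2' (value 2) x 8^3 = 1024
  Digit '1' (value 1) x 8^2 = 64
  Digit '6' (value 6) x 8^1 = 48
  Digit '0' (value 0) x 8^0 = 0
Sum = 1136

1136


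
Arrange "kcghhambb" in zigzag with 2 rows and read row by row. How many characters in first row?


Zigzag "kcghhambb" into 2 rows:
Placing characters:
  'k' => row 0
  'c' => row 1
  'g' => row 0
  'h' => row 1
  'h' => row 0
  'a' => row 1
  'm' => row 0
  'b' => row 1
  'b' => row 0
Rows:
  Row 0: "kghmb"
  Row 1: "chab"
First row length: 5

5


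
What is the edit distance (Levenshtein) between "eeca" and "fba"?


Computing edit distance: "eeca" -> "fba"
DP table:
           f    b    a
      0    1    2    3
  e   1    1    2    3
  e   2    2    2    3
  c   3    3    3    3
  a   4    4    4    3
Edit distance = dp[4][3] = 3

3


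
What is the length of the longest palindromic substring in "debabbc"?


Input: "debabbc"
Checking substrings for palindromes:
  [2:5] "bab" (len 3) => palindrome
  [4:6] "bb" (len 2) => palindrome
Longest palindromic substring: "bab" with length 3

3


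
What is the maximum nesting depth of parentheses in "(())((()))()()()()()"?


Input: "(())((()))()()()()()"
Tracking depth:
  Position 0 '(': depth becomes 1
  Position 1 '(': depth becomes 2
  Position 2 ')': depth becomes 1
  Position 3 ')': depth becomes 0
  Position 4 '(': depth becomes 1
  Position 5 '(': depth becomes 2
  Position 6 '(': depth becomes 3
  Position 7 ')': depth becomes 2
  Position 8 ')': depth becomes 1
  Position 9 ')': depth becomes 0
  Position 10 '(': depth becomes 1
  Position 11 ')': depth becomes 0
  Position 12 '(': depth becomes 1
  Position 13 ')': depth becomes 0
  Position 14 '(': depth becomes 1
  Position 15 ')': depth becomes 0
  Position 16 '(': depth becomes 1
  Position 17 ')': depth becomes 0
  Position 18 '(': depth becomes 1
  Position 19 ')': depth becomes 0
Maximum depth reached: 3

3


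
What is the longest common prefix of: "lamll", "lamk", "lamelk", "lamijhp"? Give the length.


Words: lamll, lamk, lamelk, lamijhp
  Position 0: all 'l' => match
  Position 1: all 'a' => match
  Position 2: all 'm' => match
  Position 3: ('l', 'k', 'e', 'i') => mismatch, stop
LCP = "lam" (length 3)

3


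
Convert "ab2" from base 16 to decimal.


Input: "ab2" in base 16
Positional expansion:
  Digit 'a' (value 10) x 16^2 = 2560
  Digit 'b' (value 11) x 16^1 = 176
  Digit '2' (value 2) x 16^0 = 2
Sum = 2738

2738


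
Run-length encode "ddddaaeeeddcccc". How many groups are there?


Input: ddddaaeeeddcccc
Scanning for consecutive runs:
  Group 1: 'd' x 4 (positions 0-3)
  Group 2: 'a' x 2 (positions 4-5)
  Group 3: 'e' x 3 (positions 6-8)
  Group 4: 'd' x 2 (positions 9-10)
  Group 5: 'c' x 4 (positions 11-14)
Total groups: 5

5


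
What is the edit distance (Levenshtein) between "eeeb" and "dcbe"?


Computing edit distance: "eeeb" -> "dcbe"
DP table:
           d    c    b    e
      0    1    2    3    4
  e   1    1    2    3    3
  e   2    2    2    3    3
  e   3    3    3    3    3
  b   4    4    4    3    4
Edit distance = dp[4][4] = 4

4


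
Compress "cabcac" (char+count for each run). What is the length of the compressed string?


Input: cabcac
Runs:
  'c' x 1 => "c1"
  'a' x 1 => "a1"
  'b' x 1 => "b1"
  'c' x 1 => "c1"
  'a' x 1 => "a1"
  'c' x 1 => "c1"
Compressed: "c1a1b1c1a1c1"
Compressed length: 12

12


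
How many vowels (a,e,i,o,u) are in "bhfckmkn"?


Input: bhfckmkn
Checking each character:
  'b' at position 0: consonant
  'h' at position 1: consonant
  'f' at position 2: consonant
  'c' at position 3: consonant
  'k' at position 4: consonant
  'm' at position 5: consonant
  'k' at position 6: consonant
  'n' at position 7: consonant
Total vowels: 0

0


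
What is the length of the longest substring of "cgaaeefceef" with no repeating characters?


Input: "cgaaeefceef"
Sliding window (track last position of each char):
  Position 0 ('c'): window [0,0] length 1 -- new best
  Position 1 ('g'): window [0,1] length 2 -- new best
  Position 2 ('a'): window [0,2] length 3 -- new best
  Position 3 ('a'): repeat (last at 2), move window start to 3
  Position 3 ('a'): window [3,3] length 1
  Position 4 ('e'): window [3,4] length 2
  Position 5 ('e'): repeat (last at 4), move window start to 5
  Position 5 ('e'): window [5,5] length 1
  Position 6 ('f'): window [5,6] length 2
  Position 7 ('c'): window [5,7] length 3
  Position 8 ('e'): repeat (last at 5), move window start to 6
  Position 8 ('e'): window [6,8] length 3
  Position 9 ('e'): repeat (last at 8), move window start to 9
  Position 9 ('e'): window [9,9] length 1
  Position 10 ('f'): window [9,10] length 2
Longest substring with no repeats: "cga" with length 3

3


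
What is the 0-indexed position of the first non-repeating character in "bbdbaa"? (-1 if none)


Input: bbdbaa
Character frequencies:
  'a': 2
  'b': 3
  'd': 1
Scanning left to right for freq == 1:
  Position 0 ('b'): freq=3, skip
  Position 1 ('b'): freq=3, skip
  Position 2 ('d'): unique! => answer = 2

2


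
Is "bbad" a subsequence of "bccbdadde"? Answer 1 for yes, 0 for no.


Check if "bbad" is a subsequence of "bccbdadde"
Greedy scan:
  Position 0 ('b'): matches sub[0] = 'b'
  Position 1 ('c'): no match needed
  Position 2 ('c'): no match needed
  Position 3 ('b'): matches sub[1] = 'b'
  Position 4 ('d'): no match needed
  Position 5 ('a'): matches sub[2] = 'a'
  Position 6 ('d'): matches sub[3] = 'd'
  Position 7 ('d'): no match needed
  Position 8 ('e'): no match needed
All 4 characters matched => is a subsequence

1


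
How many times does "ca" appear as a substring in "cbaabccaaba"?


Searching for "ca" in "cbaabccaaba"
Scanning each position:
  Position 0: "cb" => no
  Position 1: "ba" => no
  Position 2: "aa" => no
  Position 3: "ab" => no
  Position 4: "bc" => no
  Position 5: "cc" => no
  Position 6: "ca" => MATCH
  Position 7: "aa" => no
  Position 8: "ab" => no
  Position 9: "ba" => no
Total occurrences: 1

1


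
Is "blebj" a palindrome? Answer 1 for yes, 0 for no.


Input: blebj
Reversed: jbelb
  Compare pos 0 ('b') with pos 4 ('j'): MISMATCH
  Compare pos 1 ('l') with pos 3 ('b'): MISMATCH
Result: not a palindrome

0


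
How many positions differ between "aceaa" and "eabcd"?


Comparing "aceaa" and "eabcd" position by position:
  Position 0: 'a' vs 'e' => DIFFER
  Position 1: 'c' vs 'a' => DIFFER
  Position 2: 'e' vs 'b' => DIFFER
  Position 3: 'a' vs 'c' => DIFFER
  Position 4: 'a' vs 'd' => DIFFER
Positions that differ: 5

5


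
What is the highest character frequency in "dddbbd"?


Input: dddbbd
Character counts:
  'b': 2
  'd': 4
Maximum frequency: 4

4


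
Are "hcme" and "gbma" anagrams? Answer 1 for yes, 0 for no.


Strings: "hcme", "gbma"
Sorted first:  cehm
Sorted second: abgm
Differ at position 0: 'c' vs 'a' => not anagrams

0


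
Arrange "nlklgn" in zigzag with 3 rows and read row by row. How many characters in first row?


Zigzag "nlklgn" into 3 rows:
Placing characters:
  'n' => row 0
  'l' => row 1
  'k' => row 2
  'l' => row 1
  'g' => row 0
  'n' => row 1
Rows:
  Row 0: "ng"
  Row 1: "lln"
  Row 2: "k"
First row length: 2

2


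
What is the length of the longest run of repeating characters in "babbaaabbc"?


Input: "babbaaabbc"
Scanning for longest run:
  Position 1 ('a'): new char, reset run to 1
  Position 2 ('b'): new char, reset run to 1
  Position 3 ('b'): continues run of 'b', length=2
  Position 4 ('a'): new char, reset run to 1
  Position 5 ('a'): continues run of 'a', length=2
  Position 6 ('a'): continues run of 'a', length=3
  Position 7 ('b'): new char, reset run to 1
  Position 8 ('b'): continues run of 'b', length=2
  Position 9 ('c'): new char, reset run to 1
Longest run: 'a' with length 3

3


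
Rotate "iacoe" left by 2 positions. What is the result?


Input: "iacoe", rotate left by 2
First 2 characters: "ia"
Remaining characters: "coe"
Concatenate remaining + first: "coe" + "ia" = "coeia"

coeia


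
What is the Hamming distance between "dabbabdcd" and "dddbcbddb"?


Comparing "dabbabdcd" and "dddbcbddb" position by position:
  Position 0: 'd' vs 'd' => same
  Position 1: 'a' vs 'd' => differ
  Position 2: 'b' vs 'd' => differ
  Position 3: 'b' vs 'b' => same
  Position 4: 'a' vs 'c' => differ
  Position 5: 'b' vs 'b' => same
  Position 6: 'd' vs 'd' => same
  Position 7: 'c' vs 'd' => differ
  Position 8: 'd' vs 'b' => differ
Total differences (Hamming distance): 5

5


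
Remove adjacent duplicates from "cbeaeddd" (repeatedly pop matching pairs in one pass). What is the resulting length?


Input: cbeaeddd
Stack-based adjacent duplicate removal:
  Read 'c': push. Stack: c
  Read 'b': push. Stack: cb
  Read 'e': push. Stack: cbe
  Read 'a': push. Stack: cbea
  Read 'e': push. Stack: cbeae
  Read 'd': push. Stack: cbeaed
  Read 'd': matches stack top 'd' => pop. Stack: cbeae
  Read 'd': push. Stack: cbeaed
Final stack: "cbeaed" (length 6)

6


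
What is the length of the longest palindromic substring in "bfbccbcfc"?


Input: "bfbccbcfc"
Checking substrings for palindromes:
  [2:6] "bccb" (len 4) => palindrome
  [0:3] "bfb" (len 3) => palindrome
  [4:7] "cbc" (len 3) => palindrome
  [6:9] "cfc" (len 3) => palindrome
  [3:5] "cc" (len 2) => palindrome
Longest palindromic substring: "bccb" with length 4

4


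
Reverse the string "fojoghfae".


Input: fojoghfae
Reading characters right to left:
  Position 8: 'e'
  Position 7: 'a'
  Position 6: 'f'
  Position 5: 'h'
  Position 4: 'g'
  Position 3: 'o'
  Position 2: 'j'
  Position 1: 'o'
  Position 0: 'f'
Reversed: eafhgojof

eafhgojof


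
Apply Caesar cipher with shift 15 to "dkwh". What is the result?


Caesar cipher: shift "dkwh" by 15
  'd' (pos 3) + 15 = pos 18 = 's'
  'k' (pos 10) + 15 = pos 25 = 'z'
  'w' (pos 22) + 15 = pos 11 = 'l'
  'h' (pos 7) + 15 = pos 22 = 'w'
Result: szlw

szlw


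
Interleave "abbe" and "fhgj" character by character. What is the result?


Interleaving "abbe" and "fhgj":
  Position 0: 'a' from first, 'f' from second => "af"
  Position 1: 'b' from first, 'h' from second => "bh"
  Position 2: 'b' from first, 'g' from second => "bg"
  Position 3: 'e' from first, 'j' from second => "ej"
Result: afbhbgej

afbhbgej


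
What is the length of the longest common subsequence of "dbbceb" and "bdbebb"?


LCS of "dbbceb" and "bdbebb"
DP table:
           b    d    b    e    b    b
      0    0    0    0    0    0    0
  d   0    0    1    1    1    1    1
  b   0    1    1    2    2    2    2
  b   0    1    1    2    2    3    3
  c   0    1    1    2    2    3    3
  e   0    1    1    2    3    3    3
  b   0    1    1    2    3    4    4
LCS length = dp[6][6] = 4

4


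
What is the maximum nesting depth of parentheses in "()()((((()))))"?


Input: "()()((((()))))"
Tracking depth:
  Position 0 '(': depth becomes 1
  Position 1 ')': depth becomes 0
  Position 2 '(': depth becomes 1
  Position 3 ')': depth becomes 0
  Position 4 '(': depth becomes 1
  Position 5 '(': depth becomes 2
  Position 6 '(': depth becomes 3
  Position 7 '(': depth becomes 4
  Position 8 '(': depth becomes 5
  Position 9 ')': depth becomes 4
  Position 10 ')': depth becomes 3
  Position 11 ')': depth becomes 2
  Position 12 ')': depth becomes 1
  Position 13 ')': depth becomes 0
Maximum depth reached: 5

5


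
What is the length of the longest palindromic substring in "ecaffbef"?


Input: "ecaffbef"
Checking substrings for palindromes:
  [3:5] "ff" (len 2) => palindrome
Longest palindromic substring: "ff" with length 2

2


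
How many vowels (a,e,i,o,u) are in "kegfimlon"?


Input: kegfimlon
Checking each character:
  'k' at position 0: consonant
  'e' at position 1: vowel (running total: 1)
  'g' at position 2: consonant
  'f' at position 3: consonant
  'i' at position 4: vowel (running total: 2)
  'm' at position 5: consonant
  'l' at position 6: consonant
  'o' at position 7: vowel (running total: 3)
  'n' at position 8: consonant
Total vowels: 3

3


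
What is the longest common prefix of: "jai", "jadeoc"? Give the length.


Words: jai, jadeoc
  Position 0: all 'j' => match
  Position 1: all 'a' => match
  Position 2: ('i', 'd') => mismatch, stop
LCP = "ja" (length 2)

2


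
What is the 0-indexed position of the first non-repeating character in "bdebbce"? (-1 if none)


Input: bdebbce
Character frequencies:
  'b': 3
  'c': 1
  'd': 1
  'e': 2
Scanning left to right for freq == 1:
  Position 0 ('b'): freq=3, skip
  Position 1 ('d'): unique! => answer = 1

1


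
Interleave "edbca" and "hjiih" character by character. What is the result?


Interleaving "edbca" and "hjiih":
  Position 0: 'e' from first, 'h' from second => "eh"
  Position 1: 'd' from first, 'j' from second => "dj"
  Position 2: 'b' from first, 'i' from second => "bi"
  Position 3: 'c' from first, 'i' from second => "ci"
  Position 4: 'a' from first, 'h' from second => "ah"
Result: ehdjbiciah

ehdjbiciah


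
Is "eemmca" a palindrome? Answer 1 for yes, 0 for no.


Input: eemmca
Reversed: acmmee
  Compare pos 0 ('e') with pos 5 ('a'): MISMATCH
  Compare pos 1 ('e') with pos 4 ('c'): MISMATCH
  Compare pos 2 ('m') with pos 3 ('m'): match
Result: not a palindrome

0


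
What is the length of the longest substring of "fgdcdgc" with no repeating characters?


Input: "fgdcdgc"
Sliding window (track last position of each char):
  Position 0 ('f'): window [0,0] length 1 -- new best
  Position 1 ('g'): window [0,1] length 2 -- new best
  Position 2 ('d'): window [0,2] length 3 -- new best
  Position 3 ('c'): window [0,3] length 4 -- new best
  Position 4 ('d'): repeat (last at 2), move window start to 3
  Position 4 ('d'): window [3,4] length 2
  Position 5 ('g'): window [3,5] length 3
  Position 6 ('c'): repeat (last at 3), move window start to 4
  Position 6 ('c'): window [4,6] length 3
Longest substring with no repeats: "fgdc" with length 4

4


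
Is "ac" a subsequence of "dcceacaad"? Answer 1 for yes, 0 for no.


Check if "ac" is a subsequence of "dcceacaad"
Greedy scan:
  Position 0 ('d'): no match needed
  Position 1 ('c'): no match needed
  Position 2 ('c'): no match needed
  Position 3 ('e'): no match needed
  Position 4 ('a'): matches sub[0] = 'a'
  Position 5 ('c'): matches sub[1] = 'c'
  Position 6 ('a'): no match needed
  Position 7 ('a'): no match needed
  Position 8 ('d'): no match needed
All 2 characters matched => is a subsequence

1


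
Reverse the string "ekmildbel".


Input: ekmildbel
Reading characters right to left:
  Position 8: 'l'
  Position 7: 'e'
  Position 6: 'b'
  Position 5: 'd'
  Position 4: 'l'
  Position 3: 'i'
  Position 2: 'm'
  Position 1: 'k'
  Position 0: 'e'
Reversed: lebdlimke

lebdlimke


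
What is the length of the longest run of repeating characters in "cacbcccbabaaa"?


Input: "cacbcccbabaaa"
Scanning for longest run:
  Position 1 ('a'): new char, reset run to 1
  Position 2 ('c'): new char, reset run to 1
  Position 3 ('b'): new char, reset run to 1
  Position 4 ('c'): new char, reset run to 1
  Position 5 ('c'): continues run of 'c', length=2
  Position 6 ('c'): continues run of 'c', length=3
  Position 7 ('b'): new char, reset run to 1
  Position 8 ('a'): new char, reset run to 1
  Position 9 ('b'): new char, reset run to 1
  Position 10 ('a'): new char, reset run to 1
  Position 11 ('a'): continues run of 'a', length=2
  Position 12 ('a'): continues run of 'a', length=3
Longest run: 'c' with length 3

3


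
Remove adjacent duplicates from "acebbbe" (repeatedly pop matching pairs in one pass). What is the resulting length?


Input: acebbbe
Stack-based adjacent duplicate removal:
  Read 'a': push. Stack: a
  Read 'c': push. Stack: ac
  Read 'e': push. Stack: ace
  Read 'b': push. Stack: aceb
  Read 'b': matches stack top 'b' => pop. Stack: ace
  Read 'b': push. Stack: aceb
  Read 'e': push. Stack: acebe
Final stack: "acebe" (length 5)

5


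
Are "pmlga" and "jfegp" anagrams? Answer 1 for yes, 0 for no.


Strings: "pmlga", "jfegp"
Sorted first:  aglmp
Sorted second: efgjp
Differ at position 0: 'a' vs 'e' => not anagrams

0


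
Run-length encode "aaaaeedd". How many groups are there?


Input: aaaaeedd
Scanning for consecutive runs:
  Group 1: 'a' x 4 (positions 0-3)
  Group 2: 'e' x 2 (positions 4-5)
  Group 3: 'd' x 2 (positions 6-7)
Total groups: 3

3


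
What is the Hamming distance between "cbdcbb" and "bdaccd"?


Comparing "cbdcbb" and "bdaccd" position by position:
  Position 0: 'c' vs 'b' => differ
  Position 1: 'b' vs 'd' => differ
  Position 2: 'd' vs 'a' => differ
  Position 3: 'c' vs 'c' => same
  Position 4: 'b' vs 'c' => differ
  Position 5: 'b' vs 'd' => differ
Total differences (Hamming distance): 5

5


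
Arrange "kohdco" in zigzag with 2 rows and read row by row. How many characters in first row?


Zigzag "kohdco" into 2 rows:
Placing characters:
  'k' => row 0
  'o' => row 1
  'h' => row 0
  'd' => row 1
  'c' => row 0
  'o' => row 1
Rows:
  Row 0: "khc"
  Row 1: "odo"
First row length: 3

3


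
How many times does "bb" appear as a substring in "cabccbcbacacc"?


Searching for "bb" in "cabccbcbacacc"
Scanning each position:
  Position 0: "ca" => no
  Position 1: "ab" => no
  Position 2: "bc" => no
  Position 3: "cc" => no
  Position 4: "cb" => no
  Position 5: "bc" => no
  Position 6: "cb" => no
  Position 7: "ba" => no
  Position 8: "ac" => no
  Position 9: "ca" => no
  Position 10: "ac" => no
  Position 11: "cc" => no
Total occurrences: 0

0


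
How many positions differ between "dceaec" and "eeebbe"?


Comparing "dceaec" and "eeebbe" position by position:
  Position 0: 'd' vs 'e' => DIFFER
  Position 1: 'c' vs 'e' => DIFFER
  Position 2: 'e' vs 'e' => same
  Position 3: 'a' vs 'b' => DIFFER
  Position 4: 'e' vs 'b' => DIFFER
  Position 5: 'c' vs 'e' => DIFFER
Positions that differ: 5

5


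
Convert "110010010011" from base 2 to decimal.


Input: "110010010011" in base 2
Positional expansion:
  Digit '1' (value 1) x 2^11 = 2048
  Digit '1' (value 1) x 2^10 = 1024
  Digit '0' (value 0) x 2^9 = 0
  Digit '0' (value 0) x 2^8 = 0
  Digit '1' (value 1) x 2^7 = 128
  Digit '0' (value 0) x 2^6 = 0
  Digit '0' (value 0) x 2^5 = 0
  Digit '1' (value 1) x 2^4 = 16
  Digit '0' (value 0) x 2^3 = 0
  Digit '0' (value 0) x 2^2 = 0
  Digit '1' (value 1) x 2^1 = 2
  Digit '1' (value 1) x 2^0 = 1
Sum = 3219

3219


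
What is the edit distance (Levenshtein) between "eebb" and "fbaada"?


Computing edit distance: "eebb" -> "fbaada"
DP table:
           f    b    a    a    d    a
      0    1    2    3    4    5    6
  e   1    1    2    3    4    5    6
  e   2    2    2    3    4    5    6
  b   3    3    2    3    4    5    6
  b   4    4    3    3    4    5    6
Edit distance = dp[4][6] = 6

6


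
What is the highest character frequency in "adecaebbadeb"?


Input: adecaebbadeb
Character counts:
  'a': 3
  'b': 3
  'c': 1
  'd': 2
  'e': 3
Maximum frequency: 3

3


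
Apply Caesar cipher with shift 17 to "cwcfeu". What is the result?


Caesar cipher: shift "cwcfeu" by 17
  'c' (pos 2) + 17 = pos 19 = 't'
  'w' (pos 22) + 17 = pos 13 = 'n'
  'c' (pos 2) + 17 = pos 19 = 't'
  'f' (pos 5) + 17 = pos 22 = 'w'
  'e' (pos 4) + 17 = pos 21 = 'v'
  'u' (pos 20) + 17 = pos 11 = 'l'
Result: tntwvl

tntwvl


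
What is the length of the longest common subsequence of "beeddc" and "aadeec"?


LCS of "beeddc" and "aadeec"
DP table:
           a    a    d    e    e    c
      0    0    0    0    0    0    0
  b   0    0    0    0    0    0    0
  e   0    0    0    0    1    1    1
  e   0    0    0    0    1    2    2
  d   0    0    0    1    1    2    2
  d   0    0    0    1    1    2    2
  c   0    0    0    1    1    2    3
LCS length = dp[6][6] = 3

3
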